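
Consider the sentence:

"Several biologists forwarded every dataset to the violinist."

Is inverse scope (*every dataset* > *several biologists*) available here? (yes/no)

Both DPs are arguments of the same predicate; there is no clause or island boundary between them.
Since no island is crossed, the inverse ordering is licensed alongside surface scope.
The sentence is scopally ambiguous between *several biologists* > *every dataset* and *every dataset* > *several biologists*.

Yes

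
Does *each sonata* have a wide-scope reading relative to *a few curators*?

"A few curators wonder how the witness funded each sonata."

No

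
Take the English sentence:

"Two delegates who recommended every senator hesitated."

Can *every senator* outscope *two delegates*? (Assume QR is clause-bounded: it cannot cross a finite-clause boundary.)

No

The target quantifier *every senator* is part of the relative clause *who recommended every senator*.
QR out of a relative clause is ruled out by the relative-clause island constraint.
The inverse ordering *every senator* > *two delegates* is therefore underivable.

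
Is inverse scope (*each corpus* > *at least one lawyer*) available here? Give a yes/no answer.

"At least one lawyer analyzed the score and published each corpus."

No

The target quantifier *each corpus* is part of one conjunct of the coordinate structure (*published each corpus*).
Asymmetric QR out of one conjunct violates the Coordinate Structure Constraint.
Hence only narrow scope for *each corpus* (under *at least one lawyer*) survives.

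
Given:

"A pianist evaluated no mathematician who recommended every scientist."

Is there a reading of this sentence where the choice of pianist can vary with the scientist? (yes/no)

No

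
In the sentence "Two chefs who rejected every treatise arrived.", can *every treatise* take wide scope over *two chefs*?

Structurally, *every treatise* is inside the relative clause *who rejected every treatise*.
QR out of a relative clause is ruled out by the relative-clause island constraint.
So *every treatise* cannot raise to a position above *two chefs*.

No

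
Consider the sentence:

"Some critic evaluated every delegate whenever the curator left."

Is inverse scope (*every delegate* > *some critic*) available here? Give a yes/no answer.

Neither queried DP is inside the adjunct, so the adjunct-island constraint does not apply.
Nothing blocks QR of the lower DP to a position above the higher one, so inverse scope is available.

Yes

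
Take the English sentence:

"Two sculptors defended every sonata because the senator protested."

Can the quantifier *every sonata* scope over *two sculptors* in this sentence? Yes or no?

The adjunct clause does not contain *every sonata*, which is the matrix object.
No island intervenes, so both surface and inverse scope are derivable.

Yes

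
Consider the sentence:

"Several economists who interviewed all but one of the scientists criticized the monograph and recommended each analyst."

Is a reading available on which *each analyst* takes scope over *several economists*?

No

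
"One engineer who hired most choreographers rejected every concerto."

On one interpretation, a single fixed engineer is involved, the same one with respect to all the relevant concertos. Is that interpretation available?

Yes

The paraphrase describes the scope ordering *one engineer* > *every concerto*.
That is the surface-scope ordering, which is always one of the available readings — island constraints only ever restrict inverse scope.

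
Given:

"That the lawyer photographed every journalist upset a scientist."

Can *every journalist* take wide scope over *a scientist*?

*every journalist* occurs within the sentential subject *that the lawyer photographed every journalist*.
Subjects — clausal subjects included — are islands for extraction, and QR is no exception.
There is no licit LF on which *every journalist* c-commands *a scientist*.

No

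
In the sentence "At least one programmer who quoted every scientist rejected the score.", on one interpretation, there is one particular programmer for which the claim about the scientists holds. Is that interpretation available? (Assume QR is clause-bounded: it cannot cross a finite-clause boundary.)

The paraphrase describes the scope ordering *at least one programmer* > *every scientist*.
That is the surface-scope ordering, which is always one of the available readings — island constraints only ever restrict inverse scope.

Yes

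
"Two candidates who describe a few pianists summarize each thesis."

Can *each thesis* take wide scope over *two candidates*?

*each thesis* sits in the matrix clause, not in the relative clause on *two candidates*.
Since no island is crossed, the inverse ordering is licensed alongside surface scope.

Yes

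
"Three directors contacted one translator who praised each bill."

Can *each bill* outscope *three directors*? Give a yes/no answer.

No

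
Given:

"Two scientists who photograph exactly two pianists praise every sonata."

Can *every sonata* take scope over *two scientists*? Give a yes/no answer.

Although the sentence contains a relative clause (*who photograph exactly two pianists*), *every sonata* is outside it, in the matrix VP.
QR within a single clause is free, so the lower quantifier may take scope over the higher one.
Both orderings are possible: *two scientists* > *every sonata* and *every sonata* > *two scientists*.

Yes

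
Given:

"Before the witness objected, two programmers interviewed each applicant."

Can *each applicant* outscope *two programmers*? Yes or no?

Yes

*each applicant* is a matrix argument; the adjunct is an island but the target quantifier is outside it.
Nothing blocks QR of the lower DP to a position above the higher one, so inverse scope is available.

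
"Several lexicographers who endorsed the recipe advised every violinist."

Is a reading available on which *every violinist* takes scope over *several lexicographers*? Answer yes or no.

The RC *who endorsed the recipe* is an island, but *every violinist* is not inside it — it is the matrix object, a clausemate of *several lexicographers*.
Clause-internal QR can adjoin the lower DP above the subject, yielding the inverse reading.

Yes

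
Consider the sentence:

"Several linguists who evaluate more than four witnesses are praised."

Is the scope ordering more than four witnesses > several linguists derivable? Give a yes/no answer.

Structurally, *more than four witnesses* is inside the relative clause *who evaluate more than four witnesses*.
A relative clause is a scope island — quantifier raising cannot cross its boundary.
The inverse ordering *more than four witnesses* > *several linguists* is therefore underivable.

No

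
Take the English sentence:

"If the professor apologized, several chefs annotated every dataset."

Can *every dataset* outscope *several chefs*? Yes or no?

Yes

*every dataset* is a matrix argument; the adjunct is an island but the target quantifier is outside it.
QR within a single clause is free, so the lower quantifier may take scope over the higher one.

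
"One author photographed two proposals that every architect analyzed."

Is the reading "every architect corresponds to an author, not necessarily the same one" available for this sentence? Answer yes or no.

No

The described interpretation is the *every architect* > *one author* scoping.
The target quantifier *every architect* is part of the relative clause *that every architect analyzed* modifying *two proposals*.
Relative clauses block scope extraction: QR cannot target a position outside the modified NP.
There is no licit LF on which *every architect* c-commands *one author*.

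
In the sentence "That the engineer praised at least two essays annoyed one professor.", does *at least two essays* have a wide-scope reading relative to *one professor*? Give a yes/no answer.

No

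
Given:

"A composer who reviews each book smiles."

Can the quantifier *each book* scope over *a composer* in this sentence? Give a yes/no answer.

Structurally, *each book* is inside the relative clause *who reviews each book*.
Quantifiers inside a relative clause are trapped there; the RC boundary blocks QR.
Hence only narrow scope for *each book* (under *a composer*) survives.
(Only the surface reading survives: one fixed composer with respect to all the relevant books.)

No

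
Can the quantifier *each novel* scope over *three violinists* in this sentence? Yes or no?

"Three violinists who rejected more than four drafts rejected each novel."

Yes

The RC *who rejected more than four drafts* is an island, but *each novel* is not inside it — it is the matrix object, a clausemate of *three violinists*.
Ordinary QR to a clause-peripheral position gives the wide-scope LF for the lower DP.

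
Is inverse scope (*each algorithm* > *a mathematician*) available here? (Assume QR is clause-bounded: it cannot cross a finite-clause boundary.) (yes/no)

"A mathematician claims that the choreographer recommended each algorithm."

No

The DP *each algorithm* is contained in the finite complement clause *that the choreographer recommended each algorithm*.
QR is clause-bounded, so the finite complement is a scope island for the embedded quantifier.
So *each algorithm* cannot raise high enough to outscope *a mathematician*; only the surface ordering *a mathematician* > *each algorithm* is available.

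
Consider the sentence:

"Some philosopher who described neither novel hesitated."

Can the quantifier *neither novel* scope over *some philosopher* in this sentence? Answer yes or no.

*neither novel* occurs within the relative clause *who described neither novel*.
Relative clauses are scope islands: a quantifier cannot QR out of a relative clause to take scope in the matrix clause.
The inverse ordering *neither novel* > *some philosopher* is therefore underivable.

No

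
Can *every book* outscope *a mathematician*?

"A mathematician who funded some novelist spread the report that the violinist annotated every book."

No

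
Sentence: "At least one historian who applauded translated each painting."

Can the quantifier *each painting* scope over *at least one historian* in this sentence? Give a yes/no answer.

Yes

The relative clause *who applauded* modifies *at least one historian*, but *each painting* is not inside that relative clause — it is an argument of the matrix verb.
Since no island is crossed, the inverse ordering is licensed alongside surface scope.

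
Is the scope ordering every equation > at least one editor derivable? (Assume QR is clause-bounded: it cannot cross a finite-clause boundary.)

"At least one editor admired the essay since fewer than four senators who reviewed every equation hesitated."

The target quantifier *every equation* is part of the relative clause *who reviewed every equation*, which is itself inside the adjunct *since fewer than four senators who reviewed every equation hesitated*.
The quantifier would have to escape first the RC and then the adjunct — two independent island violations.
There is no licit LF on which *every equation* c-commands *at least one editor*.
(Only the surface reading survives: one fixed editor with respect to all the relevant equations.)

No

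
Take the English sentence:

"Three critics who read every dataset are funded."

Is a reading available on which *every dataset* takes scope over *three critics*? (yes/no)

No

The target quantifier *every dataset* is part of the relative clause *who read every dataset*.
A relative clause is a scope island — quantifier raising cannot cross its boundary.
*every dataset* is confined to the island and cannot take scope over *three critics*.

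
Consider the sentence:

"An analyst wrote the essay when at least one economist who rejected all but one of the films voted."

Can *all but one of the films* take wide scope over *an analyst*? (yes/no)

The target quantifier *all but one of the films* is part of the relative clause *who rejected all but one of the films*, which is itself inside the adjunct *when at least one economist who rejected all but one of the films voted*.
Nested islands: the RC island is itself inside an adjunct island, so wide scope is doubly excluded.
So *all but one of the films* cannot raise to a position above *an analyst*.
(Only the surface reading survives: one fixed analyst with respect to all the relevant films.)

No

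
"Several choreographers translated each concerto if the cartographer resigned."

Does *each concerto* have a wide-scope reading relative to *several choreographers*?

Although there is an adjunct clause, *each concerto* is in the main clause, not inside the adjunct.
Since no island is crossed, the inverse ordering is licensed alongside surface scope.

Yes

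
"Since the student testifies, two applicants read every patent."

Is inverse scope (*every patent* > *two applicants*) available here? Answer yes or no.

Yes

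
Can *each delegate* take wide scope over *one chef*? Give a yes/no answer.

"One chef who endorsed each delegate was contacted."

No

*each delegate* occurs within the relative clause *who endorsed each delegate*.
Relative clauses block scope extraction: QR cannot target a position outside the modified NP.
So the wide-scope reading for *each delegate* is blocked.
(Only the surface reading survives: one fixed chef with respect to all the relevant delegates.)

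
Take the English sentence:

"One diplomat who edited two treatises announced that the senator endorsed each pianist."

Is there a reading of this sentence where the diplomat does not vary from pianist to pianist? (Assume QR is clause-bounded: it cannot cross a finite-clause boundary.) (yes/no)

Yes

The paraphrase describes the scope ordering *one diplomat* > *each pianist*.
Nothing needs to raise for *one diplomat* > *each pianist*, so no island constraint is at stake.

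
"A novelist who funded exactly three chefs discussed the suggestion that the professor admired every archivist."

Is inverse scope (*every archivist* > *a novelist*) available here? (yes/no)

*every archivist* sits inside the complex NP *the suggestion that the professor admired every archivist*.
The complex NP is opaque for QR — the quantifier is frozen inside the noun's complement.
So *every archivist* cannot raise to a position above *a novelist*.
(Only the surface reading survives: one fixed novelist with respect to all the relevant archivists.)

No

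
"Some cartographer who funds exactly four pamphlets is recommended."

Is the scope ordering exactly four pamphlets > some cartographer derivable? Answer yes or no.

The target quantifier *exactly four pamphlets* is part of the relative clause *who funds exactly four pamphlets*.
Relative clauses block scope extraction: QR cannot target a position outside the modified NP.
*exactly four pamphlets* is confined to the island and cannot take scope over *some cartographer*.

No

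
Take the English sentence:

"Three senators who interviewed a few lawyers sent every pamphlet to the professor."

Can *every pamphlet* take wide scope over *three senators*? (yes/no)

Although the sentence contains a relative clause (*who interviewed a few lawyers*), *every pamphlet* is outside it, in the matrix VP.
Clause-internal QR can adjoin the lower DP above the subject, yielding the inverse reading.

Yes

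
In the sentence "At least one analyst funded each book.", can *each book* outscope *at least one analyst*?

Yes

Both DPs are arguments of the same predicate; there is no clause or island boundary between them.
Clause-internal QR can adjoin the lower DP above the subject, yielding the inverse reading.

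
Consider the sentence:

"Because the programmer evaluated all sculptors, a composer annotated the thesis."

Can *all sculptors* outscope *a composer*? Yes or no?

The target quantifier *all sculptors* is part of the adjunct clause *because the programmer evaluated all sculptors*.
Adjunct clauses are scope islands: a quantifier inside an adjunct cannot raise into the matrix clause.
The ordering *all sculptors* > *a composer* is therefore underivable.

No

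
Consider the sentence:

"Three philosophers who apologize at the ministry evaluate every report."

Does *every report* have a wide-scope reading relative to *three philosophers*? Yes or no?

The RC *who apologize at the ministry* is an island, but *every report* is not inside it — it is the matrix object, a clausemate of *three philosophers*.
QR within a single clause is free, so the lower quantifier may take scope over the higher one.
Both orderings are possible: *three philosophers* > *every report* and *every report* > *three philosophers*.

Yes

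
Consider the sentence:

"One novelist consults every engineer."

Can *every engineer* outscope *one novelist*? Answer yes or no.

Yes

*every engineer* is the matrix object and *one novelist* the matrix subject; the two are clausemates.
Nothing blocks QR of the lower DP to a position above the higher one, so inverse scope is available.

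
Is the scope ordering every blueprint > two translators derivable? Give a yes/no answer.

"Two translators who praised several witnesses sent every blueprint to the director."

The RC *who praised several witnesses* is an island, but *every blueprint* is not inside it — it is the matrix object, a clausemate of *two translators*.
No island intervenes, so both surface and inverse scope are derivable.

Yes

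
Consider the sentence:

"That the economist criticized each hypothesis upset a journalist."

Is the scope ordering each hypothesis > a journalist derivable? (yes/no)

No

*each hypothesis* sits inside the sentential subject *that the economist criticized each hypothesis*.
Sentential subjects are islands: a quantifier inside the subject clause cannot raise over the matrix predicate.
There is no licit LF on which *each hypothesis* c-commands *a journalist*.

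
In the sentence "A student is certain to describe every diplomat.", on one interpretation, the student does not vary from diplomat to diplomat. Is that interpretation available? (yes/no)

That reading corresponds to *a student* > *every diplomat*.
That is the surface-scope ordering, which is always one of the available readings — island constraints only ever restrict inverse scope.

Yes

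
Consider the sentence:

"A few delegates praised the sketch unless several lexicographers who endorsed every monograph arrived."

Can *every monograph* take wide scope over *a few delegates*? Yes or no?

*every monograph* sits inside the relative clause *who endorsed every monograph*, which is itself inside the adjunct *unless several lexicographers who endorsed every monograph arrived*.
Even if one barrier were somehow void, the other would still block QR.
So *every monograph* cannot raise to a position above *a few delegates*.

No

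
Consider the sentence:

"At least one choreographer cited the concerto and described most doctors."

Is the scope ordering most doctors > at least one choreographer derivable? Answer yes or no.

No

The target quantifier *most doctors* is part of one conjunct of the coordinate structure (*described most doctors*).
A quantifier cannot raise out of one conjunct of a coordination across the whole coordinate structure — the CSC applies to QR.
Hence only narrow scope for *most doctors* (under *at least one choreographer*) survives.
(Only the surface reading survives: one fixed choreographer with respect to all the relevant doctors.)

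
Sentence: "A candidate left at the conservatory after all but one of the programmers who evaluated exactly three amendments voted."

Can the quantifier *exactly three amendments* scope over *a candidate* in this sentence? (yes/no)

The DP *exactly three amendments* is contained in the relative clause *who evaluated exactly three amendments*, which is itself inside the adjunct *after all but one of the programmers who evaluated exactly three amendments voted*.
Even if one barrier were somehow void, the other would still block QR.
So the wide-scope reading for *exactly three amendments* is blocked.
(Only the surface reading survives: one fixed candidate with respect to all the relevant amendments.)

No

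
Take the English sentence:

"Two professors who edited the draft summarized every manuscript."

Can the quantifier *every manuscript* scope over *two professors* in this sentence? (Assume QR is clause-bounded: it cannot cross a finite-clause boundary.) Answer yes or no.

Yes

*every manuscript* sits in the matrix clause, not in the relative clause on *two professors*.
Nothing blocks QR of the lower DP to a position above the higher one, so inverse scope is available.
The sentence is scopally ambiguous between *two professors* > *every manuscript* and *every manuscript* > *two professors*.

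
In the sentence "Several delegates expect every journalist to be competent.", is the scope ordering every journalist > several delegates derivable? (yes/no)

Yes

ECM infinitives lack a CP barrier, so *every journalist* can QR over the matrix subject *several delegates*.
No island intervenes, so both surface and inverse scope are derivable.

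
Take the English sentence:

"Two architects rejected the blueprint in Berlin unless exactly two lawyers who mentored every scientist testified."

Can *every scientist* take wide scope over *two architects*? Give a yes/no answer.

No

The DP *every scientist* is contained in the relative clause *who mentored every scientist*, which is itself inside the adjunct *unless exactly two lawyers who mentored every scientist testified*.
Nested islands: the RC island is itself inside an adjunct island, so wide scope is doubly excluded.
*every scientist* is confined to the island and cannot take scope over *two architects*.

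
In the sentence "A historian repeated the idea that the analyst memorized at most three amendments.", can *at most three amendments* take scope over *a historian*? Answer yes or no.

No

*at most three amendments* is embedded in the complex NP *the idea that the analyst memorized at most three amendments*.
The Complex NP Constraint bars QR out of the complement clause of a noun.
*at most three amendments* is confined to the island and cannot take scope over *a historian*.
(Only the surface reading survives: one fixed historian with respect to all the relevant amendments.)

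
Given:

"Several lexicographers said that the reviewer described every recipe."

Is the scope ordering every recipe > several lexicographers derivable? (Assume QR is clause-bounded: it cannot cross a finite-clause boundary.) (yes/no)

Structurally, *every recipe* is inside the finite complement clause *that the reviewer described every recipe*.
Finite CP is the ceiling for QR here, by assumption.
The inverse ordering *every recipe* > *several lexicographers* is therefore underivable.

No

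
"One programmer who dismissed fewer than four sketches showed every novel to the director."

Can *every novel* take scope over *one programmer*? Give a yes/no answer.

Yes

*every novel* is a matrix argument; only *one programmer* is modified by the relative clause *who dismissed fewer than four sketches*, so the RC island is irrelevant to the target quantifier.
QR within a single clause is free, so the lower quantifier may take scope over the higher one.
Both orderings are possible: *one programmer* > *every novel* and *every novel* > *one programmer*.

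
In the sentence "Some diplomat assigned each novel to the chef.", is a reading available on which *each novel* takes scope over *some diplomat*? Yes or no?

*some diplomat* and *each novel* are co-arguments of the matrix verb, with nothing but a clause-internal boundary between them.
Ordinary QR to a clause-peripheral position gives the wide-scope LF for the lower DP.

Yes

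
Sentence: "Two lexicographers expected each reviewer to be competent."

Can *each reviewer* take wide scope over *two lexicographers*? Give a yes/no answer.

Yes

The ECM infinitive is scope-transparent — *each reviewer* is free to raise above *two lexicographers*.
QR within a single clause is free, so the lower quantifier may take scope over the higher one.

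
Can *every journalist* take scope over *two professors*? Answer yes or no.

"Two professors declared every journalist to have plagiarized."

Yes

This is an ECM construction: *every journalist* is the infinitival subject, Case-marked by the matrix verb, and the infinitive is transparent for QR.
Clause-internal QR can adjoin the lower DP above the subject, yielding the inverse reading.
So *every journalist* > *two professors* is among the available readings.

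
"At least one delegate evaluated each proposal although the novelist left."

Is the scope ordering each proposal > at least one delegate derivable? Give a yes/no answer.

Neither queried DP is inside the adjunct, so the adjunct-island constraint does not apply.
Ordinary QR to a clause-peripheral position gives the wide-scope LF for the lower DP.

Yes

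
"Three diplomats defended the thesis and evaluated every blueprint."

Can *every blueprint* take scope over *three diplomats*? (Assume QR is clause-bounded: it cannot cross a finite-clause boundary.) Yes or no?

No

*every blueprint* occurs within one conjunct of the coordinate structure (*evaluated every blueprint*).
QR out of a conjunct would have to apply non-ATB, which the CSC forbids.
So *every blueprint* cannot raise to a position above *three diplomats*.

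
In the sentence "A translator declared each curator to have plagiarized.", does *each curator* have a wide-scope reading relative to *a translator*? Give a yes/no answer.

Yes

*each curator* is the subject of an ECM infinitive — the infinitival complement of an ECM verb is not a scope island, so *each curator* can raise into the matrix clause.
With no island boundary between them, the object can take inverse scope over the subject via ordinary QR within the clause.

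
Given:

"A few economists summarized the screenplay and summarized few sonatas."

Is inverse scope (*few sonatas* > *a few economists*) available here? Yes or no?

The target quantifier *few sonatas* is part of one conjunct of the coordinate structure (*summarized few sonatas*).
A quantifier cannot raise out of one conjunct of a coordination across the whole coordinate structure — the CSC applies to QR.
*few sonatas* is confined to the island and cannot take scope over *a few economists*.

No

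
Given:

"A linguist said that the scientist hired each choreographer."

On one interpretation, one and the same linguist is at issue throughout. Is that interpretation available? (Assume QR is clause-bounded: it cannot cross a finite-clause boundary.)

This is the *a linguist* > *each choreographer* reading.
That is the surface-scope ordering, which is always one of the available readings — island constraints only ever restrict inverse scope.

Yes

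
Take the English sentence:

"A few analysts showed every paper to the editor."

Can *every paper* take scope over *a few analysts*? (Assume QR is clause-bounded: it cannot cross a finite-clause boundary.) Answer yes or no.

*every paper* is the matrix object and *a few analysts* the matrix subject; the two are clausemates.
With no island boundary between them, the object can take inverse scope over the subject via ordinary QR within the clause.

Yes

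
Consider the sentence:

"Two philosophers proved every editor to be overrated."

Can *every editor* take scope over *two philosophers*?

*every editor* is an ECM subject; ECM complements are not islands, and the embedded quantifier may take matrix scope.
QR within a single clause is free, so the lower quantifier may take scope over the higher one.
Both orderings are possible: *two philosophers* > *every editor* and *every editor* > *two philosophers*.

Yes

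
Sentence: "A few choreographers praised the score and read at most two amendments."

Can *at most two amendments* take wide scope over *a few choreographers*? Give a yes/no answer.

The target quantifier *at most two amendments* is part of one conjunct of the coordinate structure (*read at most two amendments*).
Asymmetric QR out of one conjunct violates the Coordinate Structure Constraint.
So *at most two amendments* cannot raise high enough to outscope *a few choreographers*; only the surface ordering *a few choreographers* > *at most two amendments* is available.

No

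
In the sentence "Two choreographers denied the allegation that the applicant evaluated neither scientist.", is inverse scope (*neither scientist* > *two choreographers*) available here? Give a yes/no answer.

*neither scientist* sits inside the complex NP *the allegation that the applicant evaluated neither scientist*.
The complex NP is opaque for QR — the quantifier is frozen inside the noun's complement.
*neither scientist* is confined to the island and cannot take scope over *two choreographers*.

No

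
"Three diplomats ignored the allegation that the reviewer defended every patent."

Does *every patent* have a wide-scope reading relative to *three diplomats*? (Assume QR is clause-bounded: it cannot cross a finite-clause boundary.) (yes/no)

No

*every patent* is embedded in the complex NP *the allegation that the reviewer defended every patent*.
Noun-complement clauses are scope islands (the Complex NP Constraint): a quantifier inside one cannot scope into the matrix.
So *every patent* cannot raise high enough to outscope *three diplomats*; only the surface ordering *three diplomats* > *every patent* is available.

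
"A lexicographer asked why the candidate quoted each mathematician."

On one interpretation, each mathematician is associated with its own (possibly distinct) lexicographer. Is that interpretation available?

No

The described interpretation is the *each mathematician* > *a lexicographer* scoping.
Structurally, *each mathematician* is inside the embedded question *why the candidate quoted each mathematician*.
An indirect question is a wh-island; the filled [Spec,CP] blocks QR across the CP edge.
There is no licit LF on which *each mathematician* c-commands *a lexicographer*.
(Only the surface reading survives: one fixed lexicographer with respect to all the relevant mathematicians.)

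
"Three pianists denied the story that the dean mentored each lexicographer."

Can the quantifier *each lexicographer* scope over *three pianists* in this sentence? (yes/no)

No

*each lexicographer* occurs within the complex NP *the story that the dean mentored each lexicographer*.
The Complex NP Constraint bars QR out of the complement clause of a noun.
Hence only narrow scope for *each lexicographer* (under *three pianists*) survives.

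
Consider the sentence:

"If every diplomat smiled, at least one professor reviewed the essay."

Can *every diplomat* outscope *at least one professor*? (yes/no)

*every diplomat* is embedded in the adjunct clause *if every diplomat smiled*.
Since the clause is an adjunct (not a complement), the Adjunct Condition blocks QR across its edge.
*every diplomat* is confined to the island and cannot take scope over *at least one professor*.

No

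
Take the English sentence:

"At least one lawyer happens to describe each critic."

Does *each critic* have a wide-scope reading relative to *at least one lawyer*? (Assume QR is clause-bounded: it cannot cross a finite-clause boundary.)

Yes

*each critic* is the object of the infinitival complement of a raising predicate; raising infinitives are transparent for QR, so the two DPs are in effect clausemates.
Ordinary QR to a clause-peripheral position gives the wide-scope LF for the lower DP.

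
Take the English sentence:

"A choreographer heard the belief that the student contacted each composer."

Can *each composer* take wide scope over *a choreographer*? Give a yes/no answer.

No

The target quantifier *each composer* is part of the complex NP *the belief that the student contacted each composer*.
Since the clause is the complement of a nominal head, the CNPC blocks scope extraction.
The inverse ordering *each composer* > *a choreographer* is therefore underivable.
(Only the surface reading survives: one fixed choreographer with respect to all the relevant composers.)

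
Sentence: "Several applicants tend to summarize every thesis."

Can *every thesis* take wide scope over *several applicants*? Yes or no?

Yes

Raising constructions are monoclausal for scope purposes; *every thesis* is not separated from *several applicants* by any island.
Ordinary QR to a clause-peripheral position gives the wide-scope LF for the lower DP.
Both orderings are possible: *several applicants* > *every thesis* and *every thesis* > *several applicants*.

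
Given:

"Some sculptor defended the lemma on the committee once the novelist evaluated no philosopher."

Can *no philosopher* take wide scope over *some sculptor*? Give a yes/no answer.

Structurally, *no philosopher* is inside the adjunct clause *once the novelist evaluated no philosopher*.
Scope out of an adjunct clause is unavailable: QR respects the adjunct-island constraint.
Hence only narrow scope for *no philosopher* (under *some sculptor*) survives.
(Only the surface reading survives: one fixed sculptor with respect to all the relevant philosophers.)

No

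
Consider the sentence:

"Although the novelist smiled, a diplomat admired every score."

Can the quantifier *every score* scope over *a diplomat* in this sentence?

Yes

The adjunct island is irrelevant here — *every score* and *a diplomat* are both in the matrix clause.
Ordinary QR to a clause-peripheral position gives the wide-scope LF for the lower DP.
Both orderings are possible: *a diplomat* > *every score* and *every score* > *a diplomat*.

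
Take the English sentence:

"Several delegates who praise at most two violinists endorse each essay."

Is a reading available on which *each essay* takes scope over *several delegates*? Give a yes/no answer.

*each essay* sits in the matrix clause, not in the relative clause on *several delegates*.
With no island boundary between them, the object can take inverse scope over the subject via ordinary QR within the clause.

Yes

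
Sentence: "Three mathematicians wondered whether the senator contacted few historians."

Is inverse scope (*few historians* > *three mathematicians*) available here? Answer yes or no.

*few historians* occurs within the embedded question *whether the senator contacted few historians*.
QR across an interrogative CP boundary is ruled out as a wh-island violation.
There is no licit LF on which *few historians* c-commands *three mathematicians*.

No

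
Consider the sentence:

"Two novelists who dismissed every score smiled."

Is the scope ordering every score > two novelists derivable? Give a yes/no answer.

No

Structurally, *every score* is inside the relative clause *who dismissed every score*.
A relative clause is a scope island — quantifier raising cannot cross its boundary.
Hence only narrow scope for *every score* (under *two novelists*) survives.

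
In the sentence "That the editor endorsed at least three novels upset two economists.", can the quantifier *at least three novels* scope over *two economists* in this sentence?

No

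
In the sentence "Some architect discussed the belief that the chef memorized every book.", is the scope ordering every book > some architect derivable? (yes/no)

The target quantifier *every book* is part of the complex NP *the belief that the chef memorized every book*.
Noun-complement clauses are scope islands (the Complex NP Constraint): a quantifier inside one cannot scope into the matrix.
So the wide-scope reading for *every book* is blocked.

No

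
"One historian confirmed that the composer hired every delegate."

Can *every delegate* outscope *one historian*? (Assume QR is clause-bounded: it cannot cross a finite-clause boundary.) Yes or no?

The DP *every delegate* is contained in the finite complement clause *that the composer hired every delegate*.
QR is clause-bounded, so the finite complement is a scope island for the embedded quantifier.
There is no licit LF on which *every delegate* c-commands *one historian*.
(Only the surface reading survives: one fixed historian with respect to all the relevant delegates.)

No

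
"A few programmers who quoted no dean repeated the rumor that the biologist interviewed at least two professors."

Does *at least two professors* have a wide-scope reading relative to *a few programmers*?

No

*at least two professors* sits inside the complex NP *the rumor that the biologist interviewed at least two professors*.
A that-clause complement to a noun is an island; QR cannot cross the NP boundary.
*at least two professors* is confined to the island and cannot take scope over *a few programmers*.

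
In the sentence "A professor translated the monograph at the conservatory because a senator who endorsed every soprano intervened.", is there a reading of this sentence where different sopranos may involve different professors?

The paraphrase describes the scope ordering *every soprano* > *a professor*.
The target quantifier *every soprano* is part of the relative clause *who endorsed every soprano*, which is itself inside the adjunct *because a senator who endorsed every soprano intervened*.
The quantifier would have to escape first the RC and then the adjunct — two independent island violations.
There is no licit LF on which *every soprano* c-commands *a professor*.

No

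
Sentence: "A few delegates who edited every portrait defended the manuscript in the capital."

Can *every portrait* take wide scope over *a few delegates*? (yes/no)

The target quantifier *every portrait* is part of the relative clause *who edited every portrait*.
The relative clause forms an island for QR, so the quantifier is confined to the head noun's restrictor.
So *every portrait* cannot raise high enough to outscope *a few delegates*; only the surface ordering *a few delegates* > *every portrait* is available.

No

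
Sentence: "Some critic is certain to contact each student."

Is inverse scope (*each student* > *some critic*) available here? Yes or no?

Yes

*each student* is inside a raising infinitive, which is transparent to QR (no CP barrier), so it behaves as a matrix argument.
With no island boundary between them, the object can take inverse scope over the subject via ordinary QR within the clause.
Both orderings are possible: *some critic* > *each student* and *each student* > *some critic*.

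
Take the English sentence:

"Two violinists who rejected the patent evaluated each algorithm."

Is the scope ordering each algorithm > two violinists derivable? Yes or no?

The RC *who rejected the patent* is an island, but *each algorithm* is not inside it — it is the matrix object, a clausemate of *two violinists*.
Ordinary QR to a clause-peripheral position gives the wide-scope LF for the lower DP.

Yes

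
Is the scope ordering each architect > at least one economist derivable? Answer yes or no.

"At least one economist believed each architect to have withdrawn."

ECM infinitives lack a CP barrier, so *each architect* can QR over the matrix subject *at least one economist*.
Since no island is crossed, the inverse ordering is licensed alongside surface scope.

Yes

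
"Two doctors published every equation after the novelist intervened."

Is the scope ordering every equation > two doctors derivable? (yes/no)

Yes

The adjunct island is irrelevant here — *every equation* and *two doctors* are both in the matrix clause.
No island intervenes, so both surface and inverse scope are derivable.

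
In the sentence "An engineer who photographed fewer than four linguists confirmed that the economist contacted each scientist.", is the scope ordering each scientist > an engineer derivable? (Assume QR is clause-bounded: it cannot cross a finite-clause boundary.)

Structurally, *each scientist* is inside the finite complement clause *that the economist contacted each scientist*.
Under clause-bounded QR, a quantifier in an embedded finite clause cannot raise into the matrix clause.
So *each scientist* cannot raise to a position above *an engineer*.
(Only the surface reading survives: one fixed engineer with respect to all the relevant scientists.)

No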